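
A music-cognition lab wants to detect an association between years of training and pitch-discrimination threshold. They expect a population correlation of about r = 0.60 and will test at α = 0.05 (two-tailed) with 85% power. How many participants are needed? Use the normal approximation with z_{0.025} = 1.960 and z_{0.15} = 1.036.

n = 22

Fisher's z: C = ½·ln((1+r)/(1−r)) = ½·ln(4.0000) = 0.6931.
n = ((z_{α/2} + z_β)/C)² + 3.
(1.960 + 1.036) / 0.6931 = 2.996 / 0.6931 = 4.323.
n = 4.323² + 3 = 18.68 + 3 = 21.7.
Round up.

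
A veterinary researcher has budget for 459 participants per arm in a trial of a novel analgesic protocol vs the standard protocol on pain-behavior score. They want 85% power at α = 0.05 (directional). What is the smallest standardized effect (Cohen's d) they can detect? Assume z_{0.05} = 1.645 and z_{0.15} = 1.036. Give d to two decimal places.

For two independent groups of n = 459 each: d_min = (z_{α} + z_β)·√(2/n).
z-sum = 1.645 + 1.036 = 2.681.
d_min = 2.681 × √(2/459) = 2.681 × 0.0660 = 0.177.

d_min ≈ 0.18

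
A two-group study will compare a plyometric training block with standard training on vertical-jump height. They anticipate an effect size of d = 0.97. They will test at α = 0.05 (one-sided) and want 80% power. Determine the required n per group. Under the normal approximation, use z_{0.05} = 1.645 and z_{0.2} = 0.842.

For two independent groups with equal n: n = 2·((z_{α} + z_β) / d)².
z_{α} + z_β = 1.645 + 0.842 = 2.487.
n = 2 × (2.487 / 0.97)² = 2 × 2.564² = 2 × 6.57 = 13.1.
Round up to the next whole participant.

n = 14 per group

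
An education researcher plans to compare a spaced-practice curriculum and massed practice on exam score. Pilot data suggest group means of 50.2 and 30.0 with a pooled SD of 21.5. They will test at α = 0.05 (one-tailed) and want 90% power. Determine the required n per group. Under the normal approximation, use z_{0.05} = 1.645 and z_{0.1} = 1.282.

Cohen's d = |M₁ − M₂| / SD_pooled = |50.2 − 30.0| / 21.5 = 20.2 / 21.5 = 0.940.
For two independent groups with equal n: n = 2·((z_{α} + z_β) / d)².
z_{α} + z_β = 1.645 + 1.282 = 2.927.
n = 2 × (2.927 / 0.940)² = 2 × 3.114² = 2 × 9.70 = 19.4.
Round up to the next whole participant.

n = 20 per group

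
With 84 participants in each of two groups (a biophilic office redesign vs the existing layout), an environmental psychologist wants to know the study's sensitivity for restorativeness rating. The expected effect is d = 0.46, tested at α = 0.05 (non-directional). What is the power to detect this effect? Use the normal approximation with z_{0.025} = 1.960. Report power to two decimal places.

For two equal groups, power = Φ(d·√(n/2) − z_{α/2}).
d·√(n/2) = 0.46 × √(84/2) = 0.46 × 6.481 = 2.981.
z_β = 2.981 − 1.960 = 1.021.
Power = Φ(1.021) = 0.846.

power ≈ 0.85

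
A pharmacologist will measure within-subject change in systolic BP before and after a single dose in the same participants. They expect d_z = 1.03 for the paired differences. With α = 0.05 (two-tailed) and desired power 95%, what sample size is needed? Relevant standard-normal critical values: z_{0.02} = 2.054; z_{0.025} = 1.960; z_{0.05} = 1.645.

n = 13 pairs

For a paired (one-sample on differences) test: n = ((z_{α/2} + z_β) / d)².
z_{α/2} + z_β = 1.960 + 1.645 = 3.605.
n = (3.605 / 1.03)² = 3.500² = 12.25.
Round up.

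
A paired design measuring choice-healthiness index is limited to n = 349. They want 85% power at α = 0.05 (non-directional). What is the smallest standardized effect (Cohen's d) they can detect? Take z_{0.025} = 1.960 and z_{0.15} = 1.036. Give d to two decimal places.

d_min ≈ 0.16

For a single sample (or paired design) of n = 349: d_min = (z_{α/2} + z_β)/√n.
z-sum = 1.960 + 1.036 = 2.996.
d_min = 2.996 / √349 = 2.996 / 18.682 = 0.160.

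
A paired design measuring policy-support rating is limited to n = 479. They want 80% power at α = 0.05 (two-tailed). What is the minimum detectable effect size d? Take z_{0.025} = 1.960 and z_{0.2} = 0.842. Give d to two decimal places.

d_min ≈ 0.13

For a single sample (or paired design) of n = 479: d_min = (z_{α/2} + z_β)/√n.
z-sum = 1.960 + 0.842 = 2.802.
d_min = 2.802 / √479 = 2.802 / 21.886 = 0.128.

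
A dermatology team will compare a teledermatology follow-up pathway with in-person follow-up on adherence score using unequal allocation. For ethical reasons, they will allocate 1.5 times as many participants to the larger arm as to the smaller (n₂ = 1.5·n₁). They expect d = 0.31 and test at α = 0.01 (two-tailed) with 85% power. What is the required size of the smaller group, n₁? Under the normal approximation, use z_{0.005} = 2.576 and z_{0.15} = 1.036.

n₁ = 227

With allocation ratio k = n₂/n₁ = 1.5, Var(x̄₁−x̄₂) = σ²(1/n₁ + 1/(k·n₁)) = σ²·(k+1)/(k·n₁).
So n₁ = (1 + 1/k)·((z_{α/2} + z_β)/d)² = 1.667 × (3.612/0.31)².
n₁ = 1.667 × 135.76 = 226.3.
Round up: n₁ = 227, giving n₂ = ⌈1.5 × 227⌉ = ⌈340.5⌉ = 341.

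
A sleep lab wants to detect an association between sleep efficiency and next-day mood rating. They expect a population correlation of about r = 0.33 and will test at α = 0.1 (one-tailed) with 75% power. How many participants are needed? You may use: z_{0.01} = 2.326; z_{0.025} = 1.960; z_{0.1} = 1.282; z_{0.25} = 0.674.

Fisher's z: C = ½·ln((1+r)/(1−r)) = ½·ln(1.9851) = 0.3428.
n = ((z_{α} + z_β)/C)² + 3.
(1.282 + 0.674) / 0.3428 = 1.956 / 0.3428 = 5.706.
n = 5.706² + 3 = 32.56 + 3 = 35.6.
Round up.

n = 36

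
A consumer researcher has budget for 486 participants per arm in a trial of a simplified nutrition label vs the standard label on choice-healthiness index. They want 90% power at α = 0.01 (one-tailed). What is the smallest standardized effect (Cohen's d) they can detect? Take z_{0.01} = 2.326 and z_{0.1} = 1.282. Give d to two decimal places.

For two independent groups of n = 486 each: d_min = (z_{α} + z_β)·√(2/n).
z-sum = 2.326 + 1.282 = 3.608.
d_min = 3.608 × √(2/486) = 3.608 × 0.0642 = 0.231.

d_min ≈ 0.23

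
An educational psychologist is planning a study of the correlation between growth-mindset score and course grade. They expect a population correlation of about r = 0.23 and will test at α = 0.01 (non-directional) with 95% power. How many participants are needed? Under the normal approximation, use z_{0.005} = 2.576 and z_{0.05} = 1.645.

n = 328

Fisher's z: C = ½·ln((1+r)/(1−r)) = ½·ln(1.5974) = 0.2342.
n = ((z_{α/2} + z_β)/C)² + 3.
(2.576 + 1.645) / 0.2342 = 4.221 / 0.2342 = 18.023.
n = 18.023² + 3 = 324.83 + 3 = 327.8.
Round up.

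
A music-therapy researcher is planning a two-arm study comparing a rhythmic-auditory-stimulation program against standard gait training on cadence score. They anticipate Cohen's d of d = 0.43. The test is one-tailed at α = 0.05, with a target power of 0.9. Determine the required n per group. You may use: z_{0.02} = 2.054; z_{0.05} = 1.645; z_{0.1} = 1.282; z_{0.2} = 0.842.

n = 93 per group

For two independent groups with equal n: n = 2·((z_{α} + z_β) / d)².
z_{α} + z_β = 1.645 + 1.282 = 2.927.
n = 2 × (2.927 / 0.43)² = 2 × 6.807² = 2 × 46.33 = 92.7.
Round up to the next whole participant.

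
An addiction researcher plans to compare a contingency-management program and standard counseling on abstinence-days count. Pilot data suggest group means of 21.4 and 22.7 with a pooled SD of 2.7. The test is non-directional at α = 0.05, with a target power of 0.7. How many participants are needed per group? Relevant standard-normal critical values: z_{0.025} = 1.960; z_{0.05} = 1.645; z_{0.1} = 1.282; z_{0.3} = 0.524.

n = 54 per group

Cohen's d = |M₁ − M₂| / SD_pooled = |21.4 − 22.7| / 2.7 = 1.3 / 2.7 = 0.481.
For two independent groups with equal n: n = 2·((z_{α/2} + z_β) / d)².
z_{α/2} + z_β = 1.960 + 0.524 = 2.484.
n = 2 × (2.484 / 0.481)² = 2 × 5.164² = 2 × 26.67 = 53.3.
Round up to the next whole participant.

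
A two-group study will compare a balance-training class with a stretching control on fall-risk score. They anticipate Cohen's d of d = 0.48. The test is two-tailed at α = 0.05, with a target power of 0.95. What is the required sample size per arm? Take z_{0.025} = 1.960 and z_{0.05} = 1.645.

n = 113 per group

For two independent groups with equal n: n = 2·((z_{α/2} + z_β) / d)².
z_{α/2} + z_β = 1.960 + 1.645 = 3.605.
n = 2 × (3.605 / 0.48)² = 2 × 7.510² = 2 × 56.41 = 112.8.
Round up to the next whole participant.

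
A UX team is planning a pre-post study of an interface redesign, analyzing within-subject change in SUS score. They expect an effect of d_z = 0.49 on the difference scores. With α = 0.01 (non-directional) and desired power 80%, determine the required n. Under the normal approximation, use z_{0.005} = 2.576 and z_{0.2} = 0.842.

For a paired (one-sample on differences) test: n = ((z_{α/2} + z_β) / d)².
z_{α/2} + z_β = 2.576 + 0.842 = 3.418.
n = (3.418 / 0.49)² = 6.976² = 48.66.
Round up.

n = 49 pairs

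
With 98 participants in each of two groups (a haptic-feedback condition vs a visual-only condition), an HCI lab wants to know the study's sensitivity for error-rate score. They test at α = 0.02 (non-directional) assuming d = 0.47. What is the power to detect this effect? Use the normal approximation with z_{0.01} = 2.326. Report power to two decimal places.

power ≈ 0.83

For two equal groups, power = Φ(d·√(n/2) − z_{α/2}).
d·√(n/2) = 0.47 × √(98/2) = 0.47 × 7.000 = 3.290.
z_β = 3.290 − 2.326 = 0.964.
Power = Φ(0.964) = 0.832.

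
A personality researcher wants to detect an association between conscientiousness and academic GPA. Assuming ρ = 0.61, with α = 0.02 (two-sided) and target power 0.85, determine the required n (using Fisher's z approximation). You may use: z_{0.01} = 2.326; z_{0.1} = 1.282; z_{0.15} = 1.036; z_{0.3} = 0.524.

n = 26

Fisher's z: C = ½·ln((1+r)/(1−r)) = ½·ln(4.1282) = 0.7089.
n = ((z_{α/2} + z_β)/C)² + 3.
(2.326 + 1.036) / 0.7089 = 3.362 / 0.7089 = 4.743.
n = 4.743² + 3 = 22.49 + 3 = 25.5.
Round up.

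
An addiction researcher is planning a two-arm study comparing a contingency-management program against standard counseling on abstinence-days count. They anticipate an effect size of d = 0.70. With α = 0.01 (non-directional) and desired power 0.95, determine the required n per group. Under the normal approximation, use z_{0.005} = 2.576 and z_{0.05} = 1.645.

For two independent groups with equal n: n = 2·((z_{α/2} + z_β) / d)².
z_{α/2} + z_β = 2.576 + 1.645 = 4.221.
n = 2 × (4.221 / 0.70)² = 2 × 6.030² = 2 × 36.36 = 72.7.
Round up to the next whole participant.

n = 73 per group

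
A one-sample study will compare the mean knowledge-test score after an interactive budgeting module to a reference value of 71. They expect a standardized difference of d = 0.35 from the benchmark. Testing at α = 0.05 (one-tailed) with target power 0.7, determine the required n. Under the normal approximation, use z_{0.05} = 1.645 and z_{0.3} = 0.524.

For a one-sample test: n = ((z_{α} + z_β) / d)².
z_{α} + z_β = 1.645 + 0.524 = 2.169.
n = (2.169 / 0.35)² = 6.197² = 38.40.
Round up.

n = 39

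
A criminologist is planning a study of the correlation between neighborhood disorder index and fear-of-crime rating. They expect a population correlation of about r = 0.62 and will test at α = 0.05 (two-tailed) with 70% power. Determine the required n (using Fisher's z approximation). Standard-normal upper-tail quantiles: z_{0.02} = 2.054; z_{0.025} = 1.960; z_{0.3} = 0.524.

n = 15

Fisher's z: C = ½·ln((1+r)/(1−r)) = ½·ln(4.2632) = 0.7250.
n = ((z_{α/2} + z_β)/C)² + 3.
(1.960 + 0.524) / 0.7250 = 2.484 / 0.7250 = 3.426.
n = 3.426² + 3 = 11.74 + 3 = 14.7.
Round up.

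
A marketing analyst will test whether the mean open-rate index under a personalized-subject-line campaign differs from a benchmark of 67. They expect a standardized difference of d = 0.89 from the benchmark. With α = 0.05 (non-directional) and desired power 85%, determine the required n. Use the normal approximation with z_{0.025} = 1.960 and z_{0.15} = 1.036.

For a one-sample test: n = ((z_{α/2} + z_β) / d)².
z_{α/2} + z_β = 1.960 + 1.036 = 2.996.
n = (2.996 / 0.89)² = 3.366² = 11.33.
Round up.

n = 12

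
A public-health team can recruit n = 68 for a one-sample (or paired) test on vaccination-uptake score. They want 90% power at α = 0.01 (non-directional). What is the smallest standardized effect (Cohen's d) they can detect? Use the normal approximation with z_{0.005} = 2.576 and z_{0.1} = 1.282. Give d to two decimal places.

d_min ≈ 0.47

For a single sample (or paired design) of n = 68: d_min = (z_{α/2} + z_β)/√n.
z-sum = 2.576 + 1.282 = 3.858.
d_min = 3.858 / √68 = 3.858 / 8.246 = 0.468.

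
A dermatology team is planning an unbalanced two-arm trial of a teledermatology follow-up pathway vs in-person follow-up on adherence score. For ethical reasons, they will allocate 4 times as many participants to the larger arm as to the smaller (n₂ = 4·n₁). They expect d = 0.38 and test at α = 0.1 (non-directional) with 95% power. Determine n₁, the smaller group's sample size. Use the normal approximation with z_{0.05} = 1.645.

n₁ = 94

With allocation ratio k = n₂/n₁ = 4, Var(x̄₁−x̄₂) = σ²(1/n₁ + 1/(k·n₁)) = σ²·(k+1)/(k·n₁).
So n₁ = (1 + 1/k)·((z_{α/2} + z_β)/d)² = 1.250 × (3.290/0.38)².
n₁ = 1.250 × 74.96 = 93.7.
Round up: n₁ = 94, giving n₂ = 4 × 94 = 376.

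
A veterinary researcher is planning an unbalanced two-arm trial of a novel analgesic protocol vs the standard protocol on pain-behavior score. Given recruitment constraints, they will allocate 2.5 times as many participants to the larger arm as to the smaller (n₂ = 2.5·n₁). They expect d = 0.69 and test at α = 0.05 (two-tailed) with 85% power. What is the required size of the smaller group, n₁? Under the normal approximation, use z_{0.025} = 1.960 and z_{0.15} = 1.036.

With allocation ratio k = n₂/n₁ = 2.5, Var(x̄₁−x̄₂) = σ²(1/n₁ + 1/(k·n₁)) = σ²·(k+1)/(k·n₁).
So n₁ = (1 + 1/k)·((z_{α/2} + z_β)/d)² = 1.400 × (2.996/0.69)².
n₁ = 1.400 × 18.85 = 26.4.
Round up: n₁ = 27, giving n₂ = ⌈2.5 × 27⌉ = ⌈67.5⌉ = 68.

n₁ = 27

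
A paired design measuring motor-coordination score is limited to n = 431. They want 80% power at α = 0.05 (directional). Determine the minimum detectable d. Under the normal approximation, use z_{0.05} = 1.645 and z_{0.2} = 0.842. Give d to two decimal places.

For a single sample (or paired design) of n = 431: d_min = (z_{α} + z_β)/√n.
z-sum = 1.645 + 0.842 = 2.487.
d_min = 2.487 / √431 = 2.487 / 20.761 = 0.120.

d_min ≈ 0.12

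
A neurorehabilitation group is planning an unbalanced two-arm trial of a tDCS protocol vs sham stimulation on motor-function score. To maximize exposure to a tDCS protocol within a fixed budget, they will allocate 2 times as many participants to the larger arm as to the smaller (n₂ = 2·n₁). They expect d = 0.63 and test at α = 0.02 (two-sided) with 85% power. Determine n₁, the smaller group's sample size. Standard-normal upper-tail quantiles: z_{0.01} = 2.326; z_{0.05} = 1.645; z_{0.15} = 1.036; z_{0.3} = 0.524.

With allocation ratio k = n₂/n₁ = 2, Var(x̄₁−x̄₂) = σ²(1/n₁ + 1/(k·n₁)) = σ²·(k+1)/(k·n₁).
So n₁ = (1 + 1/k)·((z_{α/2} + z_β)/d)² = 1.500 × (3.362/0.63)².
n₁ = 1.500 × 28.48 = 42.7.
Round up: n₁ = 43, giving n₂ = 2 × 43 = 86.

n₁ = 43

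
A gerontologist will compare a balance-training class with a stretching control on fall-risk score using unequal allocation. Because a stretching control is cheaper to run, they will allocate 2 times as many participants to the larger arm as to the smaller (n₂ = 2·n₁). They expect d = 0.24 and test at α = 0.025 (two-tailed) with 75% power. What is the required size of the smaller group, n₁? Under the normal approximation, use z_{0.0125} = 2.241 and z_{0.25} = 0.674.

With allocation ratio k = n₂/n₁ = 2, Var(x̄₁−x̄₂) = σ²(1/n₁ + 1/(k·n₁)) = σ²·(k+1)/(k·n₁).
So n₁ = (1 + 1/k)·((z_{α/2} + z_β)/d)² = 1.500 × (2.915/0.24)².
n₁ = 1.500 × 147.52 = 221.3.
Round up: n₁ = 222, giving n₂ = 2 × 222 = 444.

n₁ = 222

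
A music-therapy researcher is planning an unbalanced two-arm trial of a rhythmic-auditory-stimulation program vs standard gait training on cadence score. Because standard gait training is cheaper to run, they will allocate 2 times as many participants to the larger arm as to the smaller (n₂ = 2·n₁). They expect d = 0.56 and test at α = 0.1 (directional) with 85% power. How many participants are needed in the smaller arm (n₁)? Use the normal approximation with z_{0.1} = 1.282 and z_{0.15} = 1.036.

With allocation ratio k = n₂/n₁ = 2, Var(x̄₁−x̄₂) = σ²(1/n₁ + 1/(k·n₁)) = σ²·(k+1)/(k·n₁).
So n₁ = (1 + 1/k)·((z_{α} + z_β)/d)² = 1.500 × (2.318/0.56)².
n₁ = 1.500 × 17.13 = 25.7.
Round up: n₁ = 26, giving n₂ = 2 × 26 = 52.

n₁ = 26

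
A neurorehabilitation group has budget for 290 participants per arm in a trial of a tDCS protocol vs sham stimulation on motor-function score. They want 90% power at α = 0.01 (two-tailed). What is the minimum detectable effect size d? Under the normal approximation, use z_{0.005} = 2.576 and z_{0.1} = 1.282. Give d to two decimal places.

For two independent groups of n = 290 each: d_min = (z_{α/2} + z_β)·√(2/n).
z-sum = 2.576 + 1.282 = 3.858.
d_min = 3.858 × √(2/290) = 3.858 × 0.0830 = 0.320.

d_min ≈ 0.32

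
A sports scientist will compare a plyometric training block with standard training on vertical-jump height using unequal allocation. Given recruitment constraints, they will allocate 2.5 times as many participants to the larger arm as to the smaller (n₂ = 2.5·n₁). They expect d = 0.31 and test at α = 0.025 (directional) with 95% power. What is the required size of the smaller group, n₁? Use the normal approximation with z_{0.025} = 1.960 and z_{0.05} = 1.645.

With allocation ratio k = n₂/n₁ = 2.5, Var(x̄₁−x̄₂) = σ²(1/n₁ + 1/(k·n₁)) = σ²·(k+1)/(k·n₁).
So n₁ = (1 + 1/k)·((z_{α} + z_β)/d)² = 1.400 × (3.605/0.31)².
n₁ = 1.400 × 135.23 = 189.3.
Round up: n₁ = 190, giving n₂ = 2.5 × 190 = 475.

n₁ = 190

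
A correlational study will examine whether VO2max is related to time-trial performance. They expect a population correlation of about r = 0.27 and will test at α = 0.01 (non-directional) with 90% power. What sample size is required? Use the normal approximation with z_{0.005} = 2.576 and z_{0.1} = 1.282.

Fisher's z: C = ½·ln((1+r)/(1−r)) = ½·ln(1.7397) = 0.2769.
n = ((z_{α/2} + z_β)/C)² + 3.
(2.576 + 1.282) / 0.2769 = 3.858 / 0.2769 = 13.933.
n = 13.933² + 3 = 194.12 + 3 = 197.1.
Round up.

n = 198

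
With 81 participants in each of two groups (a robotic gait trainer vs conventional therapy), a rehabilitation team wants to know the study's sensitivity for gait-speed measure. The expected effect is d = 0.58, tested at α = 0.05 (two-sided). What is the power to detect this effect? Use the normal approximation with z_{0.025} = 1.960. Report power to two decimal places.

power ≈ 0.96

For two equal groups, power = Φ(d·√(n/2) − z_{α/2}).
d·√(n/2) = 0.58 × √(81/2) = 0.58 × 6.364 = 3.691.
z_β = 3.691 − 1.960 = 1.731.
Power = Φ(1.731) = 0.958.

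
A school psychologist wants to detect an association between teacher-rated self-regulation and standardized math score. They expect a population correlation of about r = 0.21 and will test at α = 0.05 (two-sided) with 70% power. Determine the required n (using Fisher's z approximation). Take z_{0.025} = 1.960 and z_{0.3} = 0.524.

Fisher's z: C = ½·ln((1+r)/(1−r)) = ½·ln(1.5316) = 0.2132.
n = ((z_{α/2} + z_β)/C)² + 3.
(1.960 + 0.524) / 0.2132 = 2.484 / 0.2132 = 11.651.
n = 11.651² + 3 = 135.75 + 3 = 138.7.
Round up.

n = 139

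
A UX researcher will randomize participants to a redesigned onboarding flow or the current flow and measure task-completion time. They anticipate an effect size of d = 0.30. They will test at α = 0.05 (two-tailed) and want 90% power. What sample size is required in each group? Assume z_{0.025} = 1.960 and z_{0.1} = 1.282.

n = 234 per group

For two independent groups with equal n: n = 2·((z_{α/2} + z_β) / d)².
z_{α/2} + z_β = 1.960 + 1.282 = 3.242.
n = 2 × (3.242 / 0.30)² = 2 × 10.807² = 2 × 116.78 = 233.6.
Round up to the next whole participant.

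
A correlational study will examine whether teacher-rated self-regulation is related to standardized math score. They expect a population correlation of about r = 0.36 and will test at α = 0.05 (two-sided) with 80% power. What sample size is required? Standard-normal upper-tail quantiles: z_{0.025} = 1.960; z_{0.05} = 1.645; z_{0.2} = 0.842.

n = 59

Fisher's z: C = ½·ln((1+r)/(1−r)) = ½·ln(2.1250) = 0.3769.
n = ((z_{α/2} + z_β)/C)² + 3.
(1.960 + 0.842) / 0.3769 = 2.802 / 0.3769 = 7.434.
n = 7.434² + 3 = 55.27 + 3 = 58.3.
Round up.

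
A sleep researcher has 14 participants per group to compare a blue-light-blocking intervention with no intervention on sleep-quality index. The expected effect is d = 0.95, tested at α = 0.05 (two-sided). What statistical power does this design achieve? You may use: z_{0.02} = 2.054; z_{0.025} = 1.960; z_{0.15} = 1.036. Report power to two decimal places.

For two equal groups, power = Φ(d·√(n/2) − z_{α/2}).
d·√(n/2) = 0.95 × √(14/2) = 0.95 × 2.646 = 2.513.
z_β = 2.513 − 1.960 = 0.553.
Power = Φ(0.553) = 0.710.

power ≈ 0.71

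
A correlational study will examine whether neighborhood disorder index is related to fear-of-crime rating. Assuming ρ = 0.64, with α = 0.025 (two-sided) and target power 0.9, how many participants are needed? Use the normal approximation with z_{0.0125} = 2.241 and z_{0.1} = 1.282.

Fisher's z: C = ½·ln((1+r)/(1−r)) = ½·ln(4.5556) = 0.7582.
n = ((z_{α/2} + z_β)/C)² + 3.
(2.241 + 1.282) / 0.7582 = 3.523 / 0.7582 = 4.647.
n = 4.647² + 3 = 21.59 + 3 = 24.6.
Round up.

n = 25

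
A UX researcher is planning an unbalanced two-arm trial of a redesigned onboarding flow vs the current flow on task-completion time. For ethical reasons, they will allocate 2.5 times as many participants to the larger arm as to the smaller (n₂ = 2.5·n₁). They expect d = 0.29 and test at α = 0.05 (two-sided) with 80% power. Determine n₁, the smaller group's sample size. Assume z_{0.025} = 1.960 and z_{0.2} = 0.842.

n₁ = 131

With allocation ratio k = n₂/n₁ = 2.5, Var(x̄₁−x̄₂) = σ²(1/n₁ + 1/(k·n₁)) = σ²·(k+1)/(k·n₁).
So n₁ = (1 + 1/k)·((z_{α/2} + z_β)/d)² = 1.400 × (2.802/0.29)².
n₁ = 1.400 × 93.36 = 130.7.
Round up: n₁ = 131, giving n₂ = ⌈2.5 × 131⌉ = ⌈327.5⌉ = 328.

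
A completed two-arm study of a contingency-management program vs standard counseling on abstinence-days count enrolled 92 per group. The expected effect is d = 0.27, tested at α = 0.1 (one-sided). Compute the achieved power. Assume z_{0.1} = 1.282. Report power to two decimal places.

For two equal groups, power = Φ(d·√(n/2) − z_{α}).
d·√(n/2) = 0.27 × √(92/2) = 0.27 × 6.782 = 1.831.
z_β = 1.831 − 1.282 = 0.549.
Power = Φ(0.549) = 0.709.

power ≈ 0.71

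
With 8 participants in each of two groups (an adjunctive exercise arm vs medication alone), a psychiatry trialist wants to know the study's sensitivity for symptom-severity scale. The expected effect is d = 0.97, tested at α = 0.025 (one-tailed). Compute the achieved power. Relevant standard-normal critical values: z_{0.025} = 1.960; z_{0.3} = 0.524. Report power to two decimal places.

For two equal groups, power = Φ(d·√(n/2) − z_{α}).
d·√(n/2) = 0.97 × √(8/2) = 0.97 × 2.000 = 1.940.
z_β = 1.940 − 1.960 = -0.020.
Power = Φ(-0.020) = 0.492.

power ≈ 0.49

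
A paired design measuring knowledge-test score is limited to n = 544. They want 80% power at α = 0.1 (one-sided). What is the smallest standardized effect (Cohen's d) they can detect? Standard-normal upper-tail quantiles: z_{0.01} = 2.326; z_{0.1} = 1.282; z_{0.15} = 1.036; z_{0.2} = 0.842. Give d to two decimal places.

d_min ≈ 0.09

For a single sample (or paired design) of n = 544: d_min = (z_{α} + z_β)/√n.
z-sum = 1.282 + 0.842 = 2.124.
d_min = 2.124 / √544 = 2.124 / 23.324 = 0.091.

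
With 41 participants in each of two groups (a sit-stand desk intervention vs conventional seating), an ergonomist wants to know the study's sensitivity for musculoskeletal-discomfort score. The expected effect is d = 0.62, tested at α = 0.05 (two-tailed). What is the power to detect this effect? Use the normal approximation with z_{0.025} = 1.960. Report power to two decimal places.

power ≈ 0.80

For two equal groups, power = Φ(d·√(n/2) − z_{α/2}).
d·√(n/2) = 0.62 × √(41/2) = 0.62 × 4.528 = 2.807.
z_β = 2.807 − 1.960 = 0.847.
Power = Φ(0.847) = 0.802.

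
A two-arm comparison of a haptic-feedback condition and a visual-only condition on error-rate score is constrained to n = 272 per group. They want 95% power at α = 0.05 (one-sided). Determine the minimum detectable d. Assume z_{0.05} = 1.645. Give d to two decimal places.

d_min ≈ 0.28

For two independent groups of n = 272 each: d_min = (z_{α} + z_β)·√(2/n).
z-sum = 1.645 + 1.645 = 3.290.
d_min = 3.290 × √(2/272) = 3.290 × 0.0857 = 0.282.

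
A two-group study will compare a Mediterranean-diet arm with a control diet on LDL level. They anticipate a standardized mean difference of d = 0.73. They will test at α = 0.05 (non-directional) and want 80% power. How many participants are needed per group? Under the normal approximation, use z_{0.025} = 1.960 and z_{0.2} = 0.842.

n = 30 per group

For two independent groups with equal n: n = 2·((z_{α/2} + z_β) / d)².
z_{α/2} + z_β = 1.960 + 0.842 = 2.802.
n = 2 × (2.802 / 0.73)² = 2 × 3.838² = 2 × 14.73 = 29.5.
Round up to the next whole participant.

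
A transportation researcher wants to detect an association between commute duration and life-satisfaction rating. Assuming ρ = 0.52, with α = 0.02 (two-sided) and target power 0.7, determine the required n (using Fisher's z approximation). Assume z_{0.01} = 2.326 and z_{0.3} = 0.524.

Fisher's z: C = ½·ln((1+r)/(1−r)) = ½·ln(3.1667) = 0.5763.
n = ((z_{α/2} + z_β)/C)² + 3.
(2.326 + 0.524) / 0.5763 = 2.850 / 0.5763 = 4.945.
n = 4.945² + 3 = 24.46 + 3 = 27.5.
Round up.

n = 28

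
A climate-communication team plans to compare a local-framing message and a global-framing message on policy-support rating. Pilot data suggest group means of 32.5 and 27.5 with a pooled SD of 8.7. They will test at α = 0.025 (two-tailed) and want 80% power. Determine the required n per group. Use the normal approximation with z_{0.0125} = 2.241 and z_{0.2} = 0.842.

Cohen's d = |M₁ − M₂| / SD_pooled = |32.5 − 27.5| / 8.7 = 5.0 / 8.7 = 0.575.
For two independent groups with equal n: n = 2·((z_{α/2} + z_β) / d)².
z_{α/2} + z_β = 2.241 + 0.842 = 3.083.
n = 2 × (3.083 / 0.575)² = 2 × 5.362² = 2 × 28.75 = 57.5.
Round up to the next whole participant.

n = 58 per group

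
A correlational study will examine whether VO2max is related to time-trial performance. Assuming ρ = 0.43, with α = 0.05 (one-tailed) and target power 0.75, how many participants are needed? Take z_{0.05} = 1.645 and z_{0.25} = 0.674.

n = 29

Fisher's z: C = ½·ln((1+r)/(1−r)) = ½·ln(2.5088) = 0.4599.
n = ((z_{α} + z_β)/C)² + 3.
(1.645 + 0.674) / 0.4599 = 2.319 / 0.4599 = 5.042.
n = 5.042² + 3 = 25.43 + 3 = 28.4.
Round up.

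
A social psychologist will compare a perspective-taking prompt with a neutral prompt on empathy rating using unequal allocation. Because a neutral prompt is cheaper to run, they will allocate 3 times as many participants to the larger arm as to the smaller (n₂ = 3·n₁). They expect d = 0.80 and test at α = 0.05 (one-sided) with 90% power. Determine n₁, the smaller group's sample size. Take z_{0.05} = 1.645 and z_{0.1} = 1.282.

n₁ = 18

With allocation ratio k = n₂/n₁ = 3, Var(x̄₁−x̄₂) = σ²(1/n₁ + 1/(k·n₁)) = σ²·(k+1)/(k·n₁).
So n₁ = (1 + 1/k)·((z_{α} + z_β)/d)² = 1.333 × (2.927/0.80)².
n₁ = 1.333 × 13.39 = 17.8.
Round up: n₁ = 18, giving n₂ = 3 × 18 = 54.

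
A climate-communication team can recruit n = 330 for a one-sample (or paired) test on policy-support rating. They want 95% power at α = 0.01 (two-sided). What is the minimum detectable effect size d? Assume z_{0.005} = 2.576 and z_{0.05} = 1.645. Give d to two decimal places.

d_min ≈ 0.23

For a single sample (or paired design) of n = 330: d_min = (z_{α/2} + z_β)/√n.
z-sum = 2.576 + 1.645 = 4.221.
d_min = 4.221 / √330 = 4.221 / 18.166 = 0.232.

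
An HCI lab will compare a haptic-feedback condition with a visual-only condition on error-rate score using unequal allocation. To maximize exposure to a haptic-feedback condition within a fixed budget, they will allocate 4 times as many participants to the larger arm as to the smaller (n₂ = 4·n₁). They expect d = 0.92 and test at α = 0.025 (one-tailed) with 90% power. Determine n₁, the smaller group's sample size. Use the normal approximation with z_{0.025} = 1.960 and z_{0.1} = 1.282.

With allocation ratio k = n₂/n₁ = 4, Var(x̄₁−x̄₂) = σ²(1/n₁ + 1/(k·n₁)) = σ²·(k+1)/(k·n₁).
So n₁ = (1 + 1/k)·((z_{α} + z_β)/d)² = 1.250 × (3.242/0.92)².
n₁ = 1.250 × 12.42 = 15.5.
Round up: n₁ = 16, giving n₂ = 4 × 16 = 64.

n₁ = 16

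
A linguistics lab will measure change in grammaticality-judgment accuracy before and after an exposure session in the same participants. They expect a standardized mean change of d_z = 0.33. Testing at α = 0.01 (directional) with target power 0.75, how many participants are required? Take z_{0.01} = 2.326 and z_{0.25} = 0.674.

For a paired (one-sample on differences) test: n = ((z_{α} + z_β) / d)².
z_{α} + z_β = 2.326 + 0.674 = 3.000.
n = (3.000 / 0.33)² = 9.091² = 82.64.
Round up.

n = 83 pairs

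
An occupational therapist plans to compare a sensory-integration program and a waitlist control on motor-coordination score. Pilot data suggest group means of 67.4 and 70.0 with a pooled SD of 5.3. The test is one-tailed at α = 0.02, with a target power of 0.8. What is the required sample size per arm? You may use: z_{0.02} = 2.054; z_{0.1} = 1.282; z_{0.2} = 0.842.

Cohen's d = |M₁ − M₂| / SD_pooled = |67.4 − 70.0| / 5.3 = 2.6 / 5.3 = 0.491.
For two independent groups with equal n: n = 2·((z_{α} + z_β) / d)².
z_{α} + z_β = 2.054 + 0.842 = 2.896.
n = 2 × (2.896 / 0.491)² = 2 × 5.898² = 2 × 34.79 = 69.6.
Round up to the next whole participant.

n = 70 per group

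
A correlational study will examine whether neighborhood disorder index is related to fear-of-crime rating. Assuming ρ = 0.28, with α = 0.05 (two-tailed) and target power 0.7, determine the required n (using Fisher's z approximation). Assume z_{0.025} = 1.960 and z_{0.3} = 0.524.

n = 78

Fisher's z: C = ½·ln((1+r)/(1−r)) = ½·ln(1.7778) = 0.2877.
n = ((z_{α/2} + z_β)/C)² + 3.
(1.960 + 0.524) / 0.2877 = 2.484 / 0.2877 = 8.634.
n = 8.634² + 3 = 74.55 + 3 = 77.5.
Round up.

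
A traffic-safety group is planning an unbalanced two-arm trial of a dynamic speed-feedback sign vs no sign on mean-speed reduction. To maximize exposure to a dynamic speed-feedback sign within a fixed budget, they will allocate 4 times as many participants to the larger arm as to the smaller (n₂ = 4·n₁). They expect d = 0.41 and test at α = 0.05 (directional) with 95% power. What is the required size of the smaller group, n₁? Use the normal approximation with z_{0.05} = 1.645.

n₁ = 81

With allocation ratio k = n₂/n₁ = 4, Var(x̄₁−x̄₂) = σ²(1/n₁ + 1/(k·n₁)) = σ²·(k+1)/(k·n₁).
So n₁ = (1 + 1/k)·((z_{α} + z_β)/d)² = 1.250 × (3.290/0.41)².
n₁ = 1.250 × 64.39 = 80.5.
Round up: n₁ = 81, giving n₂ = 4 × 81 = 324.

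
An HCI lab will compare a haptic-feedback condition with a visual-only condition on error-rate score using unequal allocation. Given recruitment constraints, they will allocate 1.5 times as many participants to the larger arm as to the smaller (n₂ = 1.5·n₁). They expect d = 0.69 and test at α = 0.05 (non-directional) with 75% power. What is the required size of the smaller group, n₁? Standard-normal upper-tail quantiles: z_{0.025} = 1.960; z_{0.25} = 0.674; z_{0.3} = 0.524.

n₁ = 25

With allocation ratio k = n₂/n₁ = 1.5, Var(x̄₁−x̄₂) = σ²(1/n₁ + 1/(k·n₁)) = σ²·(k+1)/(k·n₁).
So n₁ = (1 + 1/k)·((z_{α/2} + z_β)/d)² = 1.667 × (2.634/0.69)².
n₁ = 1.667 × 14.57 = 24.3.
Round up: n₁ = 25, giving n₂ = ⌈1.5 × 25⌉ = ⌈37.5⌉ = 38.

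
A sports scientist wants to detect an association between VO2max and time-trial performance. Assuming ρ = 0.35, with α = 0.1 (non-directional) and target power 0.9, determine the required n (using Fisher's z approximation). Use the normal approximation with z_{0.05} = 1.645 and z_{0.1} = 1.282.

n = 68

Fisher's z: C = ½·ln((1+r)/(1−r)) = ½·ln(2.0769) = 0.3654.
n = ((z_{α/2} + z_β)/C)² + 3.
(1.645 + 1.282) / 0.3654 = 2.927 / 0.3654 = 8.010.
n = 8.010² + 3 = 64.17 + 3 = 67.2.
Round up.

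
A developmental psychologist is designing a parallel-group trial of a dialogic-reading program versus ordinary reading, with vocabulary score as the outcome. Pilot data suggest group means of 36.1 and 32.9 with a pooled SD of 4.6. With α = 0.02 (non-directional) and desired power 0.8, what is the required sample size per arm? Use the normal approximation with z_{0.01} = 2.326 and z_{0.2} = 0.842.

n = 42 per group

Cohen's d = |M₁ − M₂| / SD_pooled = |36.1 − 32.9| / 4.6 = 3.2 / 4.6 = 0.696.
For two independent groups with equal n: n = 2·((z_{α/2} + z_β) / d)².
z_{α/2} + z_β = 2.326 + 0.842 = 3.168.
n = 2 × (3.168 / 0.696)² = 2 × 4.552² = 2 × 20.72 = 41.4.
Round up to the next whole participant.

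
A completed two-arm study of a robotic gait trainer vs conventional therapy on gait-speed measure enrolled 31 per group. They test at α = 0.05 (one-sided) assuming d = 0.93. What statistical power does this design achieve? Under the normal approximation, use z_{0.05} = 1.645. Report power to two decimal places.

power ≈ 0.98

For two equal groups, power = Φ(d·√(n/2) − z_{α}).
d·√(n/2) = 0.93 × √(31/2) = 0.93 × 3.937 = 3.661.
z_β = 3.661 − 1.645 = 2.016.
Power = Φ(2.016) = 0.978.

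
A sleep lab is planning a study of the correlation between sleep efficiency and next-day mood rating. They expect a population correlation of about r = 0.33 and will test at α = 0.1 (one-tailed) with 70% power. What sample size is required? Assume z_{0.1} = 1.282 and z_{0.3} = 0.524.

Fisher's z: C = ½·ln((1+r)/(1−r)) = ½·ln(1.9851) = 0.3428.
n = ((z_{α} + z_β)/C)² + 3.
(1.282 + 0.524) / 0.3428 = 1.806 / 0.3428 = 5.268.
n = 5.268² + 3 = 27.76 + 3 = 30.8.
Round up.

n = 31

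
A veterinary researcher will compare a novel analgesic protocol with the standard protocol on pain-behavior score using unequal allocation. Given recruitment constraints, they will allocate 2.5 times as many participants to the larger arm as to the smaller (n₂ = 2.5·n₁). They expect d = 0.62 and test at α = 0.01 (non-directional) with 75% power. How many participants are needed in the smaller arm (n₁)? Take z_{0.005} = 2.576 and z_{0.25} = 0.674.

With allocation ratio k = n₂/n₁ = 2.5, Var(x̄₁−x̄₂) = σ²(1/n₁ + 1/(k·n₁)) = σ²·(k+1)/(k·n₁).
So n₁ = (1 + 1/k)·((z_{α/2} + z_β)/d)² = 1.400 × (3.250/0.62)².
n₁ = 1.400 × 27.48 = 38.5.
Round up: n₁ = 39, giving n₂ = ⌈2.5 × 39⌉ = ⌈97.5⌉ = 98.

n₁ = 39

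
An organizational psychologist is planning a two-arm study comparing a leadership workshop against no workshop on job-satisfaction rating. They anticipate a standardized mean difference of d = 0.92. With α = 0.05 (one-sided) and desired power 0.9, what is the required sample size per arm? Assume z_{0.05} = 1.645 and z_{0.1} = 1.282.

n = 21 per group

For two independent groups with equal n: n = 2·((z_{α} + z_β) / d)².
z_{α} + z_β = 1.645 + 1.282 = 2.927.
n = 2 × (2.927 / 0.92)² = 2 × 3.182² = 2 × 10.12 = 20.2.
Round up to the next whole participant.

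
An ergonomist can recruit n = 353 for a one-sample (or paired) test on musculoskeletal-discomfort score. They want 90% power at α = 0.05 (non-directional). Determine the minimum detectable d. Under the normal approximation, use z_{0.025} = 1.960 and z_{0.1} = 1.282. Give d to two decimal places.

d_min ≈ 0.17

For a single sample (or paired design) of n = 353: d_min = (z_{α/2} + z_β)/√n.
z-sum = 1.960 + 1.282 = 3.242.
d_min = 3.242 / √353 = 3.242 / 18.788 = 0.173.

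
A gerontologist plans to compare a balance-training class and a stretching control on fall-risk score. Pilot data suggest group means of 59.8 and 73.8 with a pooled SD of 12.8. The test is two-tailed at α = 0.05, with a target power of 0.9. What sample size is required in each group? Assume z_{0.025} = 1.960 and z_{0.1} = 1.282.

Cohen's d = |M₁ − M₂| / SD_pooled = |59.8 − 73.8| / 12.8 = 14.0 / 12.8 = 1.094.
For two independent groups with equal n: n = 2·((z_{α/2} + z_β) / d)².
z_{α/2} + z_β = 1.960 + 1.282 = 3.242.
n = 2 × (3.242 / 1.094)² = 2 × 2.963² = 2 × 8.78 = 17.6.
Round up to the next whole participant.

n = 18 per group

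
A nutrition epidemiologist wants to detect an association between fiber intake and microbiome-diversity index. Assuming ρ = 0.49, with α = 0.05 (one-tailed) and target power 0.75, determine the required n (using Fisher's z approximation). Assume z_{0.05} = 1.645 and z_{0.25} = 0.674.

Fisher's z: C = ½·ln((1+r)/(1−r)) = ½·ln(2.9216) = 0.5361.
n = ((z_{α} + z_β)/C)² + 3.
(1.645 + 0.674) / 0.5361 = 2.319 / 0.5361 = 4.326.
n = 4.326² + 3 = 18.71 + 3 = 21.7.
Round up.

n = 22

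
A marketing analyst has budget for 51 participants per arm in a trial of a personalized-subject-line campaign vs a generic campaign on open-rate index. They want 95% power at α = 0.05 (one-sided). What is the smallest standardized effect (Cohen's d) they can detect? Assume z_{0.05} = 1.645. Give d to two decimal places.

d_min ≈ 0.65

For two independent groups of n = 51 each: d_min = (z_{α} + z_β)·√(2/n).
z-sum = 1.645 + 1.645 = 3.290.
d_min = 3.290 × √(2/51) = 3.290 × 0.1980 = 0.652.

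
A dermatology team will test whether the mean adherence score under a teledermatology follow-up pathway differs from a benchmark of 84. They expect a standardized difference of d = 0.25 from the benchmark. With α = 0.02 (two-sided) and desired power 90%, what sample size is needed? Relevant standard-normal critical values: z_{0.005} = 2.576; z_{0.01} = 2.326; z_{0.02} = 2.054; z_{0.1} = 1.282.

For a one-sample test: n = ((z_{α/2} + z_β) / d)².
z_{α/2} + z_β = 2.326 + 1.282 = 3.608.
n = (3.608 / 0.25)² = 14.432² = 208.28.
Round up.

n = 209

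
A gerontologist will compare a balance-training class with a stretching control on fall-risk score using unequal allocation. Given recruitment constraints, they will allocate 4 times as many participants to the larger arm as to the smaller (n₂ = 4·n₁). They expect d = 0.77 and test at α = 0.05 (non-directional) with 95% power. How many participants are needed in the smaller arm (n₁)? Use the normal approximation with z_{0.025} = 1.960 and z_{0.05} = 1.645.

n₁ = 28

With allocation ratio k = n₂/n₁ = 4, Var(x̄₁−x̄₂) = σ²(1/n₁ + 1/(k·n₁)) = σ²·(k+1)/(k·n₁).
So n₁ = (1 + 1/k)·((z_{α/2} + z_β)/d)² = 1.250 × (3.605/0.77)².
n₁ = 1.250 × 21.92 = 27.4.
Round up: n₁ = 28, giving n₂ = 4 × 28 = 112.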